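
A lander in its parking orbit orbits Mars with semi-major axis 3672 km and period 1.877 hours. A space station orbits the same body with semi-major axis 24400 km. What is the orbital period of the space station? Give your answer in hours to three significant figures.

Kepler's third law: T² ∝ a³, so T₂ = T₁ (a₂/a₁)^(3/2).
a₂/a₁ = 6.645, (a₂/a₁)^(3/2) = 17.13.
T₂ = 1.877 × 17.13 = 32.15 hours.

T₂ ≈ 32.2 hours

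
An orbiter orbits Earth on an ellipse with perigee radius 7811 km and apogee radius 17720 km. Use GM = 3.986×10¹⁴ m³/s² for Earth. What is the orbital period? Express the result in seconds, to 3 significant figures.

Semi-major axis a = (r_p + r_a)/2 = (7811.0 + 17720)/2 = 12766 km = 1.277×10⁷ m.
By Kepler's third law T = 2π√(a³/μ) = 2π × 2.284×10³ = 1.435×10⁴ s.

T ≈ 14400 seconds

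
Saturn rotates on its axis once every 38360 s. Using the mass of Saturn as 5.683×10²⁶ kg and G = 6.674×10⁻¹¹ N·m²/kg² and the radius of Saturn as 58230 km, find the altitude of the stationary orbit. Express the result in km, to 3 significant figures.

h_sync ≈ 54000 km

μ = GM = 6.674×10⁻¹¹ × 5.683×10²⁶ = 3.793×10¹⁶ m³/s².
A synchronous orbit has period T, so by Kepler's third law a = (μT²/4π²)^(1/3).
μT²/4π² = 3.793×10¹⁶ × (3.836×10⁴)² / 39.48 = 1.414×10²⁴ m³.
a = 1.122×10⁸ m = 1.1223×10⁵ km.
Altitude h = a − R = 1.1223×10⁵ − 58230 = 54003 km.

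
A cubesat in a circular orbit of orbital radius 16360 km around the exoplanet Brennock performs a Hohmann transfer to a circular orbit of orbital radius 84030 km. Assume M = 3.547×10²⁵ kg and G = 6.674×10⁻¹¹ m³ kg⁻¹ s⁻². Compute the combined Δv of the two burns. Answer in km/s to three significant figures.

Δv_total ≈ 5.81 km/s

μ = GM = 6.674×10⁻¹¹ × 3.547×10²⁵ = 2.367×10¹⁵ m³/s².
r₁ = 16360 km = 1.636×10⁷ m.
r₂ = 84030 km = 8.403×10⁷ m.
Transfer ellipse a_t = (r₁ + r₂)/2 = 5.020×10⁷ m.
At r₁: circular v_c1 = √(μ/r₁) = 12030 m/s; transfer-periapsis v_p = √[μ(2/r₁ − 1/a_t)] = 15560 m/s.
Δv₁ = v_p − v_c1 = 3535 m/s.
At r₂: circular v_c2 = √(μ/r₂) = 5308 m/s; transfer-apoapsis v_a = √[μ(2/r₂ − 1/a_t)] = 3030 m/s.
Δv₂ = v_c2 − v_a = 2278 m/s.
Total Δv = Δv₁ + Δv₂ = 5812 m/s = 5.812 km/s.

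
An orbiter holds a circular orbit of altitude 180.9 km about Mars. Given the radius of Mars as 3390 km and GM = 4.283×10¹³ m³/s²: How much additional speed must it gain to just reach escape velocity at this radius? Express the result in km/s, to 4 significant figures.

Δv ≈ 1.435 km/s

r = 3390 + 180.9 = 3570.9 km = 3.5709×10⁶ m.
Circular speed v_c = √(μ/r) = 3463 m/s.
Escape speed v_esc = √(2μ/r) = √2 × v_c = 4898 m/s.
Δv = v_esc − v_c = 1435 m/s = 1.435 km/s.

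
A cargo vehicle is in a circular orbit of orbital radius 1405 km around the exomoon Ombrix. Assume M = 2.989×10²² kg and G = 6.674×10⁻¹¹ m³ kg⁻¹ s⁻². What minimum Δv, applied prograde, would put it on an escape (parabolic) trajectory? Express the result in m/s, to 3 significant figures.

Δv ≈ 494 m/s

μ = GM = 6.674×10⁻¹¹ × 2.989×10²² = 1.995×10¹² m³/s².
r = 1405 km = 1.405×10⁶ m.
Circular speed v_c = √(μ/r) = 1192 m/s.
Escape speed v_esc = √(2μ/r) = √2 × v_c = 1685 m/s.
Δv = v_esc − v_c = 493.6 m/s.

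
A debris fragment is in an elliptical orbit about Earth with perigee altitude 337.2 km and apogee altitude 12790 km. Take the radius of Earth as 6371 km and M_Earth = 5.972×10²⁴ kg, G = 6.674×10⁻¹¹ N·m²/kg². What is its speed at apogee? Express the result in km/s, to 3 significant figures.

μ = GM = 6.674×10⁻¹¹ × 5.972×10²⁴ = 3.986×10¹⁴ m³/s².
r_p = 6371 + 337.2 = 6708.2 km = 6.7082×10⁶ m.
r_a = 6371 + 12790 = 19161 km = 1.9161×10⁷ m.
Semi-major axis a = (r_p + r_a)/2 = 12935 km = 1.293×10⁷ m.
Vis-viva: v² = μ(2/r − 1/a) = 3.986×10¹⁴ × (1.044×10⁻⁷ − 7.731×10⁻⁸) = 1.079×10⁷ m²/s².
v = 3285 m/s = 3.285 km/s.

v ≈ 3.28 km/s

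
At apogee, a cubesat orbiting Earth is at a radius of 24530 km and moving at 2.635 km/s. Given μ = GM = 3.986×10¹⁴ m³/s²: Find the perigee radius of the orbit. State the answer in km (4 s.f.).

perigee radius ≈ 6665 km

r_a = 2.453×10⁷ m.
Specific energy ε = v²/2 − μ/r = -1.278×10⁷ J/kg, so a = −μ/(2ε) = 1.560×10⁷ m.
The apsides satisfy r_p + r_a = 2a, so the perigee radius is 2a − r_a = 6.665×10⁶ m = 6664.5 km.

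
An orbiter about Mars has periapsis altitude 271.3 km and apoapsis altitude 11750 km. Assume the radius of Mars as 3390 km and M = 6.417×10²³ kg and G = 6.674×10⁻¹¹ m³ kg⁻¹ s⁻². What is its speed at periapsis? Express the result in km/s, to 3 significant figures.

v ≈ 4.34 km/s

μ = GM = 6.674×10⁻¹¹ × 6.417×10²³ = 4.283×10¹³ m³/s².
r_p = 3390 + 271.3 = 3661.3 km = 3.6613×10⁶ m.
r_a = 3390 + 11750 = 15140 km = 1.5140×10⁷ m.
Semi-major axis a = (r_p + r_a)/2 = 9400.6 km = 9.401×10⁶ m.
Vis-viva: v² = μ(2/r − 1/a) = 4.283×10¹³ × (5.463×10⁻⁷ − 1.064×10⁻⁷) = 1.884×10⁷ m²/s².
v = 4340 m/s = 4.340 km/s.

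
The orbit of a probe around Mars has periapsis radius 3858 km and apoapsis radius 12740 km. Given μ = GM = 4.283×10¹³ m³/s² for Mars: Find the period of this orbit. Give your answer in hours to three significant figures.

T ≈ 6.38 hours

Semi-major axis a = (r_p + r_a)/2 = (3858.0 + 12740)/2 = 8299.0 km = 8.299×10⁶ m.
By Kepler's third law T = 2π√(a³/μ) = 2π × 3.653×10³ = 2.295×10⁴ s.
= 6.376 hours.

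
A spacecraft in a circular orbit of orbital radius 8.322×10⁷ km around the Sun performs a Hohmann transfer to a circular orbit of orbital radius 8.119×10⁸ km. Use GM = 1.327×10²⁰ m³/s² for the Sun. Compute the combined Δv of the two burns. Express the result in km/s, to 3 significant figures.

Δv_total ≈ 21.1 km/s

r₁ = 8.322×10⁷ km = 8.322×10¹⁰ m.
r₂ = 8.119×10⁸ km = 8.119×10¹¹ m.
Transfer ellipse a_t = (r₁ + r₂)/2 = 4.476×10¹¹ m.
At r₁: circular v_c1 = √(μ/r₁) = 39930 m/s; transfer-perihelion v_p = √[μ(2/r₁ − 1/a_t)] = 53780 m/s.
Δv₁ = v_p − v_c1 = 13850 m/s.
At r₂: circular v_c2 = √(μ/r₂) = 12780 m/s; transfer-aphelion v_a = √[μ(2/r₂ − 1/a_t)] = 5513 m/s.
Δv₂ = v_c2 − v_a = 7272 m/s.
Total Δv = Δv₁ + Δv₂ = 21120 m/s = 21.12 km/s.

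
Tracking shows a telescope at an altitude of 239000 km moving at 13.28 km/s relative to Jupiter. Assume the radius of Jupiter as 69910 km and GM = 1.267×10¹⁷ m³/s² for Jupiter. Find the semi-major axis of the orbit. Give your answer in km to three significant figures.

a ≈ 1.97×10⁵ km

r = 69910 + 239000 = 3.0891×10⁵ km = 3.089×10⁸ m.
Specific orbital energy ε = v²/2 − μ/r = (13280)²/2 − 1.267×10¹⁷/3.089×10⁸ = -3.220×10⁸ J/kg.
Since ε = −μ/(2a), a = −μ/(2ε) = 1.968×10⁸ m = 1.9676×10⁵ km.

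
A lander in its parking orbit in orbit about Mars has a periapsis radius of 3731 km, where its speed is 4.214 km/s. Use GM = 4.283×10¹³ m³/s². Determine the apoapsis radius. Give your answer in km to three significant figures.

apoapsis radius ≈ 12700 km

r_p = 3.731×10⁶ m.
Specific energy ε = v²/2 − μ/r = -2.601×10⁶ J/kg, so a = −μ/(2ε) = 8.235×10⁶ m.
The apsides satisfy r_p + r_a = 2a, so the apoapsis radius is 2a − r_p = 1.274×10⁷ m = 12738 km.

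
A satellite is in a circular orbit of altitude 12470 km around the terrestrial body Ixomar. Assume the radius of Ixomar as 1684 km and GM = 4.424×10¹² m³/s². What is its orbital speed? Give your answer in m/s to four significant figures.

v ≈ 559.1 m/s

r = 1684 + 12470 = 14154 km = 1.4154×10⁷ m.
For a circular orbit v = √(μ/r) = √(4.424×10¹² / 1.415×10⁷) = √(3.126×10⁵) = 559.1 m/s.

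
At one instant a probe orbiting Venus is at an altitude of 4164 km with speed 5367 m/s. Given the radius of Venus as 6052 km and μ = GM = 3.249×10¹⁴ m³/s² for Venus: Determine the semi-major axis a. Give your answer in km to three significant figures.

a ≈ 9340 km

r = 6052 + 4164 = 10216 km = 1.022×10⁷ m.
Vis-viva rearranged: 1/a = 2/r − v²/μ = 1.958×10⁻⁷ − 8.866×10⁻⁸ = 1.071×10⁻⁷ m⁻¹.
a = 9.336×10⁶ m = 9335.8 km.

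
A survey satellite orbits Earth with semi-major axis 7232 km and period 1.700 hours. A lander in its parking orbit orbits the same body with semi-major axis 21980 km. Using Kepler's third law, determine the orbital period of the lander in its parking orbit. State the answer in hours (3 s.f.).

T₂ ≈ 9.01 hours

Kepler's third law: T² ∝ a³, so T₂ = T₁ (a₂/a₁)^(3/2).
a₂/a₁ = 3.039, (a₂/a₁)^(3/2) = 5.299.
T₂ = 1.700 × 5.299 = 9.007 hours.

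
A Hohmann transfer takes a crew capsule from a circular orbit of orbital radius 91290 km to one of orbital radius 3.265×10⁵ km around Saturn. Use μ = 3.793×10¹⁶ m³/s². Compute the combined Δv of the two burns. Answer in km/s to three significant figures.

r₁ = 91290 km = 9.129×10⁷ m.
r₂ = 3.265×10⁵ km = 3.265×10⁸ m.
Transfer ellipse a_t = (r₁ + r₂)/2 = 2.089×10⁸ m.
At r₁: circular v_c1 = √(μ/r₁) = 20380 m/s; transfer-perikrone v_p = √[μ(2/r₁ − 1/a_t)] = 25480 m/s.
Δv₁ = v_p − v_c1 = 5100 m/s.
At r₂: circular v_c2 = √(μ/r₂) = 10780 m/s; transfer-apokrone v_a = √[μ(2/r₂ − 1/a_t)] = 7125 m/s.
Δv₂ = v_c2 − v_a = 3653 m/s.
Total Δv = Δv₁ + Δv₂ = 8753 m/s = 8.753 km/s.

Δv_total ≈ 8.75 km/s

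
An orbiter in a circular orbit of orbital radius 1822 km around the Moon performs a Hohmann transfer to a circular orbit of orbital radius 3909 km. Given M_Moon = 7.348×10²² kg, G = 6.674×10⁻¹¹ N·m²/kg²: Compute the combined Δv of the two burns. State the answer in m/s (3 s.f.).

Δv_total ≈ 503 m/s

μ = GM = 6.674×10⁻¹¹ × 7.348×10²² = 4.904×10¹² m³/s².
r₁ = 1822 km = 1.822×10⁶ m.
r₂ = 3909 km = 3.909×10⁶ m.
Transfer ellipse a_t = (r₁ + r₂)/2 = 2.866×10⁶ m.
At r₁: circular v_c1 = √(μ/r₁) = 1641 m/s; transfer-perilune v_p = √[μ(2/r₁ − 1/a_t)] = 1916 m/s.
Δv₁ = v_p − v_c1 = 275.6 m/s.
At r₂: circular v_c2 = √(μ/r₂) = 1120 m/s; transfer-apolune v_a = √[μ(2/r₂ − 1/a_t)] = 893.1 m/s.
Δv₂ = v_c2 − v_a = 226.9 m/s.
Total Δv = Δv₁ + Δv₂ = 502.5 m/s.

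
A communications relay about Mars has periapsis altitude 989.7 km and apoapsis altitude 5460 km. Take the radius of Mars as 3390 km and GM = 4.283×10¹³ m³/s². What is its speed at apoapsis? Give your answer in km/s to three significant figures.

r_p = 3390 + 989.7 = 4379.7 km = 4.3797×10⁶ m.
r_a = 3390 + 5460 = 8850.0 km = 8.8500×10⁶ m.
Semi-major axis a = (r_p + r_a)/2 = 6614.9 km = 6.615×10⁶ m.
Vis-viva: v² = μ(2/r − 1/a) = 4.283×10¹³ × (2.260×10⁻⁷ − 1.512×10⁻⁷) = 3.204×10⁶ m²/s².
v = 1790 m/s = 1.790 km/s.

v ≈ 1.79 km/s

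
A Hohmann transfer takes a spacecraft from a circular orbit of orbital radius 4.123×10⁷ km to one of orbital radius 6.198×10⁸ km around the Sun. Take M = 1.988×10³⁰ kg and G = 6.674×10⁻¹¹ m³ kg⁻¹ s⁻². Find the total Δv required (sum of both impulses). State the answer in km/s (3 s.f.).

Δv_total ≈ 30.4 km/s

μ = GM = 6.674×10⁻¹¹ × 1.988×10³⁰ = 1.327×10²⁰ m³/s².
r₁ = 4.123×10⁷ km = 4.123×10¹⁰ m.
r₂ = 6.198×10⁸ km = 6.198×10¹¹ m.
Transfer ellipse a_t = (r₁ + r₂)/2 = 3.305×10¹¹ m.
At r₁: circular v_c1 = √(μ/r₁) = 56730 m/s; transfer-perihelion v_p = √[μ(2/r₁ − 1/a_t)] = 77680 m/s.
Δv₁ = v_p − v_c1 = 20960 m/s.
At r₂: circular v_c2 = √(μ/r₂) = 14630 m/s; transfer-aphelion v_a = √[μ(2/r₂ − 1/a_t)] = 5168 m/s.
Δv₂ = v_c2 − v_a = 9463 m/s.
Total Δv = Δv₁ + Δv₂ = 30420 m/s = 30.42 km/s.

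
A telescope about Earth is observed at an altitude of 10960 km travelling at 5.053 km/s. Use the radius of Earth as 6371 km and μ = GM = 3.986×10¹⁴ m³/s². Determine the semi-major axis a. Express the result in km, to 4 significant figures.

a ≈ 19480 km

r = 6371 + 10960 = 17331 km = 1.733×10⁷ m.
Specific orbital energy ε = v²/2 − μ/r = (5053)²/2 − 3.986×10¹⁴/1.733×10⁷ = -1.023×10⁷ J/kg.
Since ε = −μ/(2a), a = −μ/(2ε) = 1.948×10⁷ m = 19476 km.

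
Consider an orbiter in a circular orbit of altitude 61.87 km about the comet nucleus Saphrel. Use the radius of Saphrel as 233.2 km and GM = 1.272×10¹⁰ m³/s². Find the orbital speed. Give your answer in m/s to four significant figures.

v ≈ 207.6 m/s

r = 233.2 + 61.87 = 295.07 km = 2.9507×10⁵ m.
For a circular orbit v = √(μ/r) = √(1.272×10¹⁰ / 2.951×10⁵) = √(4.311×10⁴) = 207.6 m/s.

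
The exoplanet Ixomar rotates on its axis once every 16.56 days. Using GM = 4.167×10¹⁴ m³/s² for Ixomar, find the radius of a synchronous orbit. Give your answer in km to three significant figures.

T = 16.56 days = 1.431×10⁶ s.
A synchronous orbit has period T, so by Kepler's third law a = (μT²/4π²)^(1/3).
μT²/4π² = 4.167×10¹⁴ × (1.431×10⁶)² / 39.48 = 2.161×10²⁵ m³.
a = 2.785×10⁸ m = 2.7853×10⁵ km.

r_sync ≈ 2.79×10⁵ km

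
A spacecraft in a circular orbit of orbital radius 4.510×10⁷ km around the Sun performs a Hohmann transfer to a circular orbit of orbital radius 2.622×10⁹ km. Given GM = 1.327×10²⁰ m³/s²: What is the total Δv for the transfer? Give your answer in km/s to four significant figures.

Δv_total ≈ 27.62 km/s

r₁ = 4.510×10⁷ km = 4.510×10¹⁰ m.
r₂ = 2.622×10⁹ km = 2.622×10¹² m.
Transfer ellipse a_t = (r₁ + r₂)/2 = 1.334×10¹² m.
At r₁: circular v_c1 = √(μ/r₁) = 54240 m/s; transfer-perihelion v_p = √[μ(2/r₁ − 1/a_t)] = 76060 m/s.
Δv₁ = v_p − v_c1 = 21820 m/s.
At r₂: circular v_c2 = √(μ/r₂) = 7114 m/s; transfer-aphelion v_a = √[μ(2/r₂ − 1/a_t)] = 1308 m/s.
Δv₂ = v_c2 − v_a = 5806 m/s.
Total Δv = Δv₁ + Δv₂ = 27620 m/s = 27.62 km/s.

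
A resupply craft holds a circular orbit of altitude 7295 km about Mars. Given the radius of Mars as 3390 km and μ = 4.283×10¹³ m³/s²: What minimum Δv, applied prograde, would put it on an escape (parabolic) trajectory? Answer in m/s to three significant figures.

r = 3390 + 7295 = 10685 km = 1.0685×10⁷ m.
Circular speed v_c = √(μ/r) = 2002 m/s.
Escape speed v_esc = √(2μ/r) = √2 × v_c = 2831 m/s.
Δv = v_esc − v_c = 829.3 m/s.

Δv ≈ 829 m/s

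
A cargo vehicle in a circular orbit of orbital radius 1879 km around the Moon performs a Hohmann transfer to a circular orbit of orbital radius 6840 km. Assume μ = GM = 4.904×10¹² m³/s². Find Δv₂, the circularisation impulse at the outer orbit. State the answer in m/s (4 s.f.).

Δv ≈ 290.8 m/s

r₁ = 1879 km = 1.879×10⁶ m.
r₂ = 6840 km = 6.840×10⁶ m.
Transfer ellipse a_t = (r₁ + r₂)/2 = 4.360×10⁶ m.
At r₁: circular v_c1 = √(μ/r₁) = 1616 m/s; transfer-perilune v_p = √[μ(2/r₁ − 1/a_t)] = 2024 m/s.
At r₂: circular v_c2 = √(μ/r₂) = 846.7 m/s; transfer-apolune v_a = √[μ(2/r₂ − 1/a_t)] = 555.9 m/s.
Δv₂ = v_c2 − v_a = 290.8 m/s.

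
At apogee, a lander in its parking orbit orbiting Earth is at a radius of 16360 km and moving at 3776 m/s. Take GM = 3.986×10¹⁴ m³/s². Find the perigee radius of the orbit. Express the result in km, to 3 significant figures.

r_a = 1.636×10⁷ m.
Specific energy ε = v²/2 − μ/r = -1.724×10⁷ J/kg, so a = −μ/(2ε) = 1.156×10⁷ m.
The apsides satisfy r_p + r_a = 2a, so the perigee radius is 2a − r_a = 6.767×10⁶ m = 6767.1 km.

perigee radius ≈ 6770 km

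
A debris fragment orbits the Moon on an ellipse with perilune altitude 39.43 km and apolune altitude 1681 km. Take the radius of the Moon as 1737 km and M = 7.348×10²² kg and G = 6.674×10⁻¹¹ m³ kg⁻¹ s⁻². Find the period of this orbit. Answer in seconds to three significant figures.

T ≈ 11900 seconds

μ = GM = 6.674×10⁻¹¹ × 7.348×10²² = 4.904×10¹² m³/s².
r_p = 1737 + 39.43 = 1776.4 km = 1.7764×10⁶ m.
r_a = 1737 + 1681 = 3418.0 km = 3.4180×10⁶ m.
Semi-major axis a = (r_p + r_a)/2 = (1776.4 + 3418.0)/2 = 2597.2 km = 2.597×10⁶ m.
By Kepler's third law T = 2π√(a³/μ) = 2π × 1.890×10³ = 1.188×10⁴ s.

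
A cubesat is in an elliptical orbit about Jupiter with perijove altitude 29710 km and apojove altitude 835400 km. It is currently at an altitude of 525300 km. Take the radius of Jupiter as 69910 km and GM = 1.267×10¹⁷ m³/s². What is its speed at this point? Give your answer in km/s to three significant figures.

v ≈ 13.2 km/s

r_p = 69910 + 29710 = 99620 km = 9.9620×10⁷ m.
r_a = 69910 + 835400 = 905310 km = 9.0531×10⁸ m.
r = 69910 + 525300 = 5.9521×10⁵ km = 5.952×10⁸ m.
Semi-major axis a = (r_p + r_a)/2 = 5.0246×10⁵ km = 5.025×10⁸ m.
Vis-viva: v² = μ(2/r − 1/a) = 1.267×10¹⁷ × (3.360×10⁻⁹ − 1.990×10⁻⁹) = 1.736×10⁸ m²/s².
v = 13170 m/s = 13.17 km/s.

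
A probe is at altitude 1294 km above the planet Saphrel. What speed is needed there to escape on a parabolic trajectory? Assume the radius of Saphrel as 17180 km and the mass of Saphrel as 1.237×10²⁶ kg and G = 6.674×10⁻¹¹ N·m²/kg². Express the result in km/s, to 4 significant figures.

μ = GM = 6.674×10⁻¹¹ × 1.237×10²⁶ = 8.256×10¹⁵ m³/s².
r = 17180 + 1294 = 18474 km = 1.8474×10⁷ m.
Escape speed v_esc = √(2μ/r) = √(2 × 8.256×10¹⁵ / 1.847×10⁷) = √(8.938×10⁸) = 29900 m/s.
= 29.90 km/s.

v_esc ≈ 29.90 km/s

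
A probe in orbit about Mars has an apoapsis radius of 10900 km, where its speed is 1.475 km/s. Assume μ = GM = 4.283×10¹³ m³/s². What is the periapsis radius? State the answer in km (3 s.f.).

periapsis radius ≈ 4170 km

r_a = 1.090×10⁷ m.
Specific energy ε = v²/2 − μ/r = -2.842×10⁶ J/kg, so a = −μ/(2ε) = 7.536×10⁶ m.
The apsides satisfy r_p + r_a = 2a, so the periapsis radius is 2a − r_a = 4.173×10⁶ m = 4172.8 km.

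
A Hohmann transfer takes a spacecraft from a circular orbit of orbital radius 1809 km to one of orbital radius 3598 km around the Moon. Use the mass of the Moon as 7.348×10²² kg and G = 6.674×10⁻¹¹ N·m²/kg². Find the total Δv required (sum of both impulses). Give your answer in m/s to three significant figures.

Δv_total ≈ 465 m/s

μ = GM = 6.674×10⁻¹¹ × 7.348×10²² = 4.904×10¹² m³/s².
r₁ = 1809 km = 1.809×10⁶ m.
r₂ = 3598 km = 3.598×10⁶ m.
Transfer ellipse a_t = (r₁ + r₂)/2 = 2.704×10⁶ m.
At r₁: circular v_c1 = √(μ/r₁) = 1646 m/s; transfer-perilune v_p = √[μ(2/r₁ − 1/a_t)] = 1899 m/s.
Δv₁ = v_p − v_c1 = 253.0 m/s.
At r₂: circular v_c2 = √(μ/r₂) = 1167 m/s; transfer-apolune v_a = √[μ(2/r₂ − 1/a_t)] = 955.0 m/s.
Δv₂ = v_c2 − v_a = 212.5 m/s.
Total Δv = Δv₁ + Δv₂ = 465.4 m/s.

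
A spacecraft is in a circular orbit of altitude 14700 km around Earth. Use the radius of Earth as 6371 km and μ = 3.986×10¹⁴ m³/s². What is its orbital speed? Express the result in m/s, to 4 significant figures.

r = 6371 + 14700 = 21071 km = 2.1071×10⁷ m.
For a circular orbit v = √(μ/r) = √(3.986×10¹⁴ / 2.107×10⁷) = √(1.892×10⁷) = 4349 m/s.

v ≈ 4349 m/s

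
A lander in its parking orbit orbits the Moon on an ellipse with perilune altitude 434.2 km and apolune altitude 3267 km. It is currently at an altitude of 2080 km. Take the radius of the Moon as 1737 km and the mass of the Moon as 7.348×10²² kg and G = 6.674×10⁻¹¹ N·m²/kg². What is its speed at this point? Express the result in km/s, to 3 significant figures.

μ = GM = 6.674×10⁻¹¹ × 7.348×10²² = 4.904×10¹² m³/s².
r_p = 1737 + 434.2 = 2171.2 km = 2.1712×10⁶ m.
r_a = 1737 + 3267 = 5004.0 km = 5.0040×10⁶ m.
r = 1737 + 2080 = 3817.0 km = 3.817×10⁶ m.
Semi-major axis a = (r_p + r_a)/2 = 3587.6 km = 3.588×10⁶ m.
Vis-viva: v² = μ(2/r − 1/a) = 4.904×10¹² × (5.240×10⁻⁷ − 2.787×10⁻⁷) = 1.203×10⁶ m²/s².
v = 1097 m/s = 1.097 km/s.

v ≈ 1.10 km/s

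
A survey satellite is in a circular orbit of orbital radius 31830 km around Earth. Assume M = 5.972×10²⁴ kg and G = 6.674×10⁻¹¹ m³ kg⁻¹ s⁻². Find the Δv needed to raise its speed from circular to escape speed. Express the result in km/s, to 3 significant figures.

μ = GM = 6.674×10⁻¹¹ × 5.972×10²⁴ = 3.986×10¹⁴ m³/s².
r = 31830 km = 3.183×10⁷ m.
Circular speed v_c = √(μ/r) = 3539 m/s.
Escape speed v_esc = √(2μ/r) = √2 × v_c = 5004 m/s.
Δv = v_esc − v_c = 1466 m/s = 1.466 km/s.

Δv ≈ 1.47 km/s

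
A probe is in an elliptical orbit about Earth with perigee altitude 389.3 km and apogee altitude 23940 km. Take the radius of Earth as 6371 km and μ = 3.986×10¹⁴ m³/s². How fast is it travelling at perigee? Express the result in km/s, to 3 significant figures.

v ≈ 9.82 km/s

r_p = 6371 + 389.3 = 6760.3 km = 6.7603×10⁶ m.
r_a = 6371 + 23940 = 30311 km = 3.0311×10⁷ m.
Semi-major axis a = (r_p + r_a)/2 = 18536 km = 1.854×10⁷ m.
Vis-viva: v² = μ(2/r − 1/a) = 3.986×10¹⁴ × (2.958×10⁻⁷ − 5.395×10⁻⁸) = 9.642×10⁷ m²/s².
v = 9819 m/s = 9.819 km/s.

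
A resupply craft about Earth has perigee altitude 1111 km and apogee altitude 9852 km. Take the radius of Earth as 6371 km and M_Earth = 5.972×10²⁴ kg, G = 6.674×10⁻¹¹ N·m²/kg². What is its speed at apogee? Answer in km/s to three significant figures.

v ≈ 3.94 km/s

μ = GM = 6.674×10⁻¹¹ × 5.972×10²⁴ = 3.986×10¹⁴ m³/s².
r_p = 6371 + 1111 = 7482.0 km = 7.4820×10⁶ m.
r_a = 6371 + 9852 = 16223 km = 1.6223×10⁷ m.
Semi-major axis a = (r_p + r_a)/2 = 11852 km = 1.185×10⁷ m.
Vis-viva: v² = μ(2/r − 1/a) = 3.986×10¹⁴ × (1.233×10⁻⁷ − 8.437×10⁻⁸) = 1.551×10⁷ m²/s².
v = 3938 m/s = 3.938 km/s.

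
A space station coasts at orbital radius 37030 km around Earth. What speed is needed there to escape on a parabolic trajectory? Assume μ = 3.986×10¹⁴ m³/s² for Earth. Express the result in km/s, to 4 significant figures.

r = 37030 km = 3.703×10⁷ m.
Escape speed v_esc = √(2μ/r) = √(2 × 3.986×10¹⁴ / 3.703×10⁷) = √(2.153×10⁷) = 4640 m/s.
= 4.640 km/s.

v_esc ≈ 4.640 km/s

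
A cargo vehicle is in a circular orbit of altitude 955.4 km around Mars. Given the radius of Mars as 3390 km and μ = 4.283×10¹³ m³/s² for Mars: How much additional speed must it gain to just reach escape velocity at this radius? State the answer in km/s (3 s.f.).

r = 3390 + 955.4 = 4345.4 km = 4.3454×10⁶ m.
Circular speed v_c = √(μ/r) = 3139 m/s.
Escape speed v_esc = √(2μ/r) = √2 × v_c = 4440 m/s.
Δv = v_esc − v_c = 1300 m/s = 1.300 km/s.

Δv ≈ 1.30 km/s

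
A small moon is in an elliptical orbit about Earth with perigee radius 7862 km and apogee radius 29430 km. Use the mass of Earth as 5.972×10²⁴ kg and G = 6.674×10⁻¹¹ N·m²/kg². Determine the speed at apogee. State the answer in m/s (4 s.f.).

μ = GM = 6.674×10⁻¹¹ × 5.972×10²⁴ = 3.986×10¹⁴ m³/s².
Semi-major axis a = (r_p + r_a)/2 = 18646 km = 1.865×10⁷ m.
Vis-viva: v² = μ(2/r − 1/a) = 3.986×10¹⁴ × (6.796×10⁻⁸ − 5.363×10⁻⁸) = 5.710×10⁶ m²/s².
v = 2390 m/s.

v ≈ 2390 m/s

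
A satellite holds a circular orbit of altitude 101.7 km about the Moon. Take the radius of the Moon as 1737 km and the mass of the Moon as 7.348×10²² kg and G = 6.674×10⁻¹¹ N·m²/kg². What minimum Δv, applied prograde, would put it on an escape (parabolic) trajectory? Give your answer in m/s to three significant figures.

Δv ≈ 676 m/s

μ = GM = 6.674×10⁻¹¹ × 7.348×10²² = 4.904×10¹² m³/s².
r = 1737 + 101.7 = 1838.7 km = 1.8387×10⁶ m.
Circular speed v_c = √(μ/r) = 1633 m/s.
Escape speed v_esc = √(2μ/r) = √2 × v_c = 2310 m/s.
Δv = v_esc − v_c = 676.5 m/s.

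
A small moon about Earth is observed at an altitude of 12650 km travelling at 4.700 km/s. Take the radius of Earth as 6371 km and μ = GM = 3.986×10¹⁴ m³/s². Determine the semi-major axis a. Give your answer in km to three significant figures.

a ≈ 20100 km

r = 6371 + 12650 = 19021 km = 1.902×10⁷ m.
Vis-viva rearranged: 1/a = 2/r − v²/μ = 1.051×10⁻⁷ − 5.542×10⁻⁸ = 4.973×10⁻⁸ m⁻¹.
a = 2.011×10⁷ m = 20109 km.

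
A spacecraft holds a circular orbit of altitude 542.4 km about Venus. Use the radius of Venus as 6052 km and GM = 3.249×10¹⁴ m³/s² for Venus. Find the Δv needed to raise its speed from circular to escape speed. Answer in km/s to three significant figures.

Δv ≈ 2.91 km/s

r = 6052 + 542.4 = 6594.4 km = 6.5944×10⁶ m.
Circular speed v_c = √(μ/r) = 7019 m/s.
Escape speed v_esc = √(2μ/r) = √2 × v_c = 9927 m/s.
Δv = v_esc − v_c = 2907 m/s = 2.907 km/s.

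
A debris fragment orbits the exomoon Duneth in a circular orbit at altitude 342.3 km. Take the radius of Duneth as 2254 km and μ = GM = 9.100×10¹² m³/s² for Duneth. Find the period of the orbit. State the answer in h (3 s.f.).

r = 2254 + 342.3 = 2596.3 km = 2.5963×10⁶ m.
Kepler's third law: T = 2π√(r³/μ) = 2π√((2.596×10⁶)³ / 9.100×10¹²).
r³/μ = 1.923×10⁶ s², so T = 2π × 1.387×10³ = 8.713×10³ s.
Converting: 8.713×10³ s ÷ 3600 = 2.420 h.

T ≈ 2.42 h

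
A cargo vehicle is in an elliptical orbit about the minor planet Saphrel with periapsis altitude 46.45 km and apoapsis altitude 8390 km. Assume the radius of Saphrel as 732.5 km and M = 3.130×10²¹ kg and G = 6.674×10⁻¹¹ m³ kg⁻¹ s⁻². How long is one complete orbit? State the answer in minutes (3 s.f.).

μ = GM = 6.674×10⁻¹¹ × 3.130×10²¹ = 2.089×10¹¹ m³/s².
r_p = 732.5 + 46.45 = 778.95 km = 7.7895×10⁵ m.
r_a = 732.5 + 8390 = 9122.5 km = 9.1225×10⁶ m.
Semi-major axis a = (r_p + r_a)/2 = (778.95 + 9122.5)/2 = 4950.7 km = 4.951×10⁶ m.
By Kepler's third law T = 2π√(a³/μ) = 2π × 2.410×10⁴ = 1.514×10⁵ s.
= 2524 minutes.

T ≈ 2520 minutes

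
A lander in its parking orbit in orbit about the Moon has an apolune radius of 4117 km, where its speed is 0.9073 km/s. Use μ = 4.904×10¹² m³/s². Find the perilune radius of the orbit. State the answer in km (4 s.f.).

r_a = 4.117×10⁶ m.
Specific energy ε = v²/2 − μ/r = -7.796×10⁵ J/kg, so a = −μ/(2ε) = 3.145×10⁶ m.
The apsides satisfy r_p + r_a = 2a, so the perilune radius is 2a − r_a = 2.174×10⁶ m = 2173.7 km.

perilune radius ≈ 2174 km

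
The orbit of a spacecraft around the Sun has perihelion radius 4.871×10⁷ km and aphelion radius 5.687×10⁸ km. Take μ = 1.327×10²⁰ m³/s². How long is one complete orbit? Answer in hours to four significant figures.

Semi-major axis a = (r_p + r_a)/2 = (4.8710×10⁷ + 5.6870×10⁸)/2 = 3.0870×10⁸ km = 3.087×10¹¹ m.
By Kepler's third law T = 2π√(a³/μ) = 2π × 1.489×10⁷ = 9.355×10⁷ s.
= 25990 hours.

T ≈ 25990 hours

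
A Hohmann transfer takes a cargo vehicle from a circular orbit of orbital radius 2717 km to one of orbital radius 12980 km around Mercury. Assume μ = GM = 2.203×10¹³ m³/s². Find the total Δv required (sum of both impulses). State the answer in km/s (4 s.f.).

Δv_total ≈ 1.351 km/s

r₁ = 2717 km = 2.717×10⁶ m.
r₂ = 12980 km = 1.298×10⁷ m.
Transfer ellipse a_t = (r₁ + r₂)/2 = 7.848×10⁶ m.
At r₁: circular v_c1 = √(μ/r₁) = 2847 m/s; transfer-periherm v_p = √[μ(2/r₁ − 1/a_t)] = 3662 m/s.
Δv₁ = v_p − v_c1 = 814.4 m/s.
At r₂: circular v_c2 = √(μ/r₂) = 1303 m/s; transfer-apoherm v_a = √[μ(2/r₂ − 1/a_t)] = 766.5 m/s.
Δv₂ = v_c2 − v_a = 536.3 m/s.
Total Δv = Δv₁ + Δv₂ = 1351 m/s = 1.351 km/s.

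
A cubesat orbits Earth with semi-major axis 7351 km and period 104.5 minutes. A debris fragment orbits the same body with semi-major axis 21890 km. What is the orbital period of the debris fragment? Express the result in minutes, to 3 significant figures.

T₂ ≈ 537 minutes

Kepler's third law: T² ∝ a³, so T₂ = T₁ (a₂/a₁)^(3/2).
a₂/a₁ = 2.978, (a₂/a₁)^(3/2) = 5.139.
T₂ = 104.5 × 5.139 = 537.0 minutes.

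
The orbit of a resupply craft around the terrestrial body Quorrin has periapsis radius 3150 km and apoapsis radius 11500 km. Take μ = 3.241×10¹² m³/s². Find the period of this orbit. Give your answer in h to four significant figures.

Semi-major axis a = (r_p + r_a)/2 = (3150.0 + 11500)/2 = 7325.0 km = 7.325×10⁶ m.
By Kepler's third law T = 2π√(a³/μ) = 2π × 1.101×10⁴ = 6.919×10⁴ s.
= 19.22 h.

T ≈ 19.22 h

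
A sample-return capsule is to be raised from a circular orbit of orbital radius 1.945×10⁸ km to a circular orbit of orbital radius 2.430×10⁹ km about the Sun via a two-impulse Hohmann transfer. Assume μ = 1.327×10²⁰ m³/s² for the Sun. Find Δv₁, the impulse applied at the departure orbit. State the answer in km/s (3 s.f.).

r₁ = 1.945×10⁸ km = 1.945×10¹¹ m.
r₂ = 2.430×10⁹ km = 2.430×10¹² m.
Transfer ellipse a_t = (r₁ + r₂)/2 = 1.312×10¹² m.
At r₁: circular v_c1 = √(μ/r₁) = 26120 m/s; transfer-perihelion v_p = √[μ(2/r₁ − 1/a_t)] = 35540 m/s.
Δv₁ = v_p − v_c1 = 9424 m/s.
= 9.424 km/s.

Δv ≈ 9.42 km/s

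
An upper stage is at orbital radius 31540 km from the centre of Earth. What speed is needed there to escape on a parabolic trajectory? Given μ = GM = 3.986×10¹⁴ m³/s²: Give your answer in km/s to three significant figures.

v_esc ≈ 5.03 km/s

r = 31540 km = 3.154×10⁷ m.
Escape speed v_esc = √(2μ/r) = √(2 × 3.986×10¹⁴ / 3.154×10⁷) = √(2.528×10⁷) = 5028 m/s.
= 5.028 km/s.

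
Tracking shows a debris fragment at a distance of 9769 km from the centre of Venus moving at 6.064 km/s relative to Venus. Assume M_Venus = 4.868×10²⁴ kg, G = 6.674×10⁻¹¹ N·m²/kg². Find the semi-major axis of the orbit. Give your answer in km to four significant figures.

μ = GM = 6.674×10⁻¹¹ × 4.868×10²⁴ = 3.249×10¹⁴ m³/s².
r = 9.769×10⁶ m.
Vis-viva rearranged: 1/a = 2/r − v²/μ = 2.047×10⁻⁷ − 1.132×10⁻⁷ = 9.155×10⁻⁸ m⁻¹.
a = 1.092×10⁷ m = 10923 km.

a ≈ 10920 km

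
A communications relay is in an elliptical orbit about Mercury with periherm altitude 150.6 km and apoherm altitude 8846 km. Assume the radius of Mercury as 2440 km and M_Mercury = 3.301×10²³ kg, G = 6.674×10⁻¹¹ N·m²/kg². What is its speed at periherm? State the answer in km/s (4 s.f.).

v ≈ 3.719 km/s

μ = GM = 6.674×10⁻¹¹ × 3.301×10²³ = 2.203×10¹³ m³/s².
r_p = 2440 + 150.6 = 2590.6 km = 2.5906×10⁶ m.
r_a = 2440 + 8846 = 11286 km = 1.1286×10⁷ m.
Semi-major axis a = (r_p + r_a)/2 = 6938.3 km = 6.938×10⁶ m.
Vis-viva: v² = μ(2/r − 1/a) = 2.203×10¹³ × (7.720×10⁻⁷ − 1.441×10⁻⁷) = 1.383×10⁷ m²/s².
v = 3719 m/s = 3.719 km/s.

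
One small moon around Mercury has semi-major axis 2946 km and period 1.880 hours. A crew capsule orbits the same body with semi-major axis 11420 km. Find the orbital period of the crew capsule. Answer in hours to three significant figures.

Kepler's third law: T² ∝ a³, so T₂ = T₁ (a₂/a₁)^(3/2).
a₂/a₁ = 3.876, (a₂/a₁)^(3/2) = 7.632.
T₂ = 1.880 × 7.632 = 14.35 hours.

T₂ ≈ 14.3 hours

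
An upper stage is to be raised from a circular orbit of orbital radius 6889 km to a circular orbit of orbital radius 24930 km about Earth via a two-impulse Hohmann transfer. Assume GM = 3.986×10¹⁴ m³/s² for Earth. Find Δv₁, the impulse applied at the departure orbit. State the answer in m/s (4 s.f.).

r₁ = 6889 km = 6.889×10⁶ m.
r₂ = 24930 km = 2.493×10⁷ m.
Transfer ellipse a_t = (r₁ + r₂)/2 = 1.591×10⁷ m.
At r₁: circular v_c1 = √(μ/r₁) = 7607 m/s; transfer-perigee v_p = √[μ(2/r₁ − 1/a_t)] = 9522 m/s.
Δv₁ = v_p − v_c1 = 1915 m/s.

Δv ≈ 1915 m/s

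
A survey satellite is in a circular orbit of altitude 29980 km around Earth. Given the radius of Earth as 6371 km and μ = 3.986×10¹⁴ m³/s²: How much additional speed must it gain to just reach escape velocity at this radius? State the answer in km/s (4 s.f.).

Δv ≈ 1.372 km/s

r = 6371 + 29980 = 36351 km = 3.6351×10⁷ m.
Circular speed v_c = √(μ/r) = 3311 m/s.
Escape speed v_esc = √(2μ/r) = √2 × v_c = 4683 m/s.
Δv = v_esc − v_c = 1372 m/s = 1.372 km/s.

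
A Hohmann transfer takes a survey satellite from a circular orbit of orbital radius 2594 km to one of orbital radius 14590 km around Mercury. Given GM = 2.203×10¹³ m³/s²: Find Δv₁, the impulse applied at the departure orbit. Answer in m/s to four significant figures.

Δv ≈ 883.3 m/s

r₁ = 2594 km = 2.594×10⁶ m.
r₂ = 14590 km = 1.459×10⁷ m.
Transfer ellipse a_t = (r₁ + r₂)/2 = 8.592×10⁶ m.
At r₁: circular v_c1 = √(μ/r₁) = 2914 m/s; transfer-periherm v_p = √[μ(2/r₁ − 1/a_t)] = 3798 m/s.
Δv₁ = v_p − v_c1 = 883.3 m/s.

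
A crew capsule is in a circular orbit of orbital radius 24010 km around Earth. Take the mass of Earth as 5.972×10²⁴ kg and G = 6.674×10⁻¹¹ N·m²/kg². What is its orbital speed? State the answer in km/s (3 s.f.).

μ = GM = 6.674×10⁻¹¹ × 5.972×10²⁴ = 3.986×10¹⁴ m³/s².
r = 24010 km = 2.401×10⁷ m.
For a circular orbit v = √(μ/r) = √(3.986×10¹⁴ / 2.401×10⁷) = √(1.660×10⁷) = 4074 m/s.
That is 4.074 km/s.

v ≈ 4.07 km/s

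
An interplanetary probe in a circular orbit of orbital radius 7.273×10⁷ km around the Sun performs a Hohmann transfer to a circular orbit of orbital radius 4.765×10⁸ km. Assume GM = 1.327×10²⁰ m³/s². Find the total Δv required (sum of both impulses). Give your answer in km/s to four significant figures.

Δv_total ≈ 21.65 km/s

r₁ = 7.273×10⁷ km = 7.273×10¹⁰ m.
r₂ = 4.765×10⁸ km = 4.765×10¹¹ m.
Transfer ellipse a_t = (r₁ + r₂)/2 = 2.746×10¹¹ m.
At r₁: circular v_c1 = √(μ/r₁) = 42710 m/s; transfer-perihelion v_p = √[μ(2/r₁ − 1/a_t)] = 56270 m/s.
Δv₁ = v_p − v_c1 = 13550 m/s.
At r₂: circular v_c2 = √(μ/r₂) = 16690 m/s; transfer-aphelion v_a = √[μ(2/r₂ − 1/a_t)] = 8588 m/s.
Δv₂ = v_c2 − v_a = 8100 m/s.
Total Δv = Δv₁ + Δv₂ = 21650 m/s = 21.65 km/s.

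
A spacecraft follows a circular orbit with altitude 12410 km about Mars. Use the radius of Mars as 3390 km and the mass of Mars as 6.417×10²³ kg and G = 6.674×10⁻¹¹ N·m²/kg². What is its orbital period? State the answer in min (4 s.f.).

μ = GM = 6.674×10⁻¹¹ × 6.417×10²³ = 4.283×10¹³ m³/s².
r = 3390 + 12410 = 15800 km = 1.5800×10⁷ m.
Kepler's third law: T = 2π√(r³/μ) = 2π√((1.580×10⁷)³ / 4.283×10¹³).
r³/μ = 9.210×10⁷ s², so T = 2π × 9.597×10³ = 6.030×10⁴ s.
Converting: 6.030×10⁴ s ÷ 60.00 = 1005 min.

T ≈ 1005 min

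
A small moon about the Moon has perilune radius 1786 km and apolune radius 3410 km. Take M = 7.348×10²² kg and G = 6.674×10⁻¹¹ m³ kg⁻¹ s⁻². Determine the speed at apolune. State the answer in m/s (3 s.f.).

v ≈ 994 m/s

μ = GM = 6.674×10⁻¹¹ × 7.348×10²² = 4.904×10¹² m³/s².
Semi-major axis a = (r_p + r_a)/2 = 2598.0 km = 2.598×10⁶ m.
Vis-viva: v² = μ(2/r − 1/a) = 4.904×10¹² × (5.865×10⁻⁷ − 3.849×10⁻⁷) = 9.887×10⁵ m²/s².
v = 994.3 m/s.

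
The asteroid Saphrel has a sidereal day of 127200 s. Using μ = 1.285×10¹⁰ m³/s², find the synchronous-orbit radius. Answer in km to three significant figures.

A synchronous orbit has period T, so by Kepler's third law a = (μT²/4π²)^(1/3).
μT²/4π² = 1.285×10¹⁰ × (1.272×10⁵)² / 39.48 = 5.266×10¹⁸ m³.
a = 1.740×10⁶ m = 1739.8 km.

r_sync ≈ 1740 km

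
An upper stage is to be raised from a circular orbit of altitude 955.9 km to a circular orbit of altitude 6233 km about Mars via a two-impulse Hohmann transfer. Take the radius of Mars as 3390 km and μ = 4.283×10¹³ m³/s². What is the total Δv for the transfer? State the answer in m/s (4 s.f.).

r₁ = 3390 + 955.9 = 4345.9 km = 4.3459×10⁶ m.
r₂ = 3390 + 6233 = 9623.0 km = 9.6230×10⁶ m.
Transfer ellipse a_t = (r₁ + r₂)/2 = 6.984×10⁶ m.
At r₁: circular v_c1 = √(μ/r₁) = 3139 m/s; transfer-periapsis v_p = √[μ(2/r₁ − 1/a_t)] = 3685 m/s.
Δv₁ = v_p − v_c1 = 545.6 m/s.
At r₂: circular v_c2 = √(μ/r₂) = 2110 m/s; transfer-apoapsis v_a = √[μ(2/r₂ − 1/a_t)] = 1664 m/s.
Δv₂ = v_c2 − v_a = 445.5 m/s.
Total Δv = Δv₁ + Δv₂ = 991.1 m/s.

Δv_total ≈ 991.1 m/s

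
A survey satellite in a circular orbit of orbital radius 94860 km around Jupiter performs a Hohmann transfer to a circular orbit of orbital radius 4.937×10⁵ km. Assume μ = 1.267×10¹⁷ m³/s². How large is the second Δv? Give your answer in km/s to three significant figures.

r₁ = 94860 km = 9.486×10⁷ m.
r₂ = 4.937×10⁵ km = 4.937×10⁸ m.
Transfer ellipse a_t = (r₁ + r₂)/2 = 2.943×10⁸ m.
At r₁: circular v_c1 = √(μ/r₁) = 36550 m/s; transfer-perijove v_p = √[μ(2/r₁ − 1/a_t)] = 47340 m/s.
At r₂: circular v_c2 = √(μ/r₂) = 16020 m/s; transfer-apojove v_a = √[μ(2/r₂ − 1/a_t)] = 9095 m/s.
Δv₂ = v_c2 − v_a = 6924 m/s.
= 6.924 km/s.

Δv ≈ 6.92 km/s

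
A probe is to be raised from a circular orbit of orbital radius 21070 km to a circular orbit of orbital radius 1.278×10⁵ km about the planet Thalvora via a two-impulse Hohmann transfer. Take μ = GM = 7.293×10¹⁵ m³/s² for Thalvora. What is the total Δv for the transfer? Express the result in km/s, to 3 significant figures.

r₁ = 21070 km = 2.107×10⁷ m.
r₂ = 1.278×10⁵ km = 1.278×10⁸ m.
Transfer ellipse a_t = (r₁ + r₂)/2 = 7.444×10⁷ m.
At r₁: circular v_c1 = √(μ/r₁) = 18600 m/s; transfer-periapsis v_p = √[μ(2/r₁ − 1/a_t)] = 24380 m/s.
Δv₁ = v_p − v_c1 = 5773 m/s.
At r₂: circular v_c2 = √(μ/r₂) = 7554 m/s; transfer-apoapsis v_a = √[μ(2/r₂ − 1/a_t)] = 4019 m/s.
Δv₂ = v_c2 − v_a = 3535 m/s.
Total Δv = Δv₁ + Δv₂ = 9308 m/s = 9.308 km/s.

Δv_total ≈ 9.31 km/s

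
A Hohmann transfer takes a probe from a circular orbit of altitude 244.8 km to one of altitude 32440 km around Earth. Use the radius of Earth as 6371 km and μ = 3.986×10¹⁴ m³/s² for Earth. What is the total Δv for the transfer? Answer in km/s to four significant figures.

r₁ = 6371 + 244.8 = 6615.8 km = 6.6158×10⁶ m.
r₂ = 6371 + 32440 = 38811 km = 3.8811×10⁷ m.
Transfer ellipse a_t = (r₁ + r₂)/2 = 2.271×10⁷ m.
At r₁: circular v_c1 = √(μ/r₁) = 7762 m/s; transfer-perigee v_p = √[μ(2/r₁ − 1/a_t)] = 10150 m/s.
Δv₁ = v_p − v_c1 = 2384 m/s.
At r₂: circular v_c2 = √(μ/r₂) = 3205 m/s; transfer-apogee v_a = √[μ(2/r₂ − 1/a_t)] = 1730 m/s.
Δv₂ = v_c2 − v_a = 1475 m/s.
Total Δv = Δv₁ + Δv₂ = 3860 m/s = 3.860 km/s.

Δv_total ≈ 3.860 km/s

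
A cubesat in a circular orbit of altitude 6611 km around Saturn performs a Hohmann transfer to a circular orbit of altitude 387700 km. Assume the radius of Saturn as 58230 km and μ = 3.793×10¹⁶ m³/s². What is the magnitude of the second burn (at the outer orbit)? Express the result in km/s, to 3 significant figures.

Δv ≈ 4.58 km/s

r₁ = 58230 + 6611 = 64841 km = 6.4841×10⁷ m.
r₂ = 58230 + 387700 = 445930 km = 4.4593×10⁸ m.
Transfer ellipse a_t = (r₁ + r₂)/2 = 2.554×10⁸ m.
At r₁: circular v_c1 = √(μ/r₁) = 24190 m/s; transfer-perikrone v_p = √[μ(2/r₁ − 1/a_t)] = 31960 m/s.
At r₂: circular v_c2 = √(μ/r₂) = 9223 m/s; transfer-apokrone v_a = √[μ(2/r₂ − 1/a_t)] = 4647 m/s.
Δv₂ = v_c2 − v_a = 4576 m/s.
= 4.576 km/s.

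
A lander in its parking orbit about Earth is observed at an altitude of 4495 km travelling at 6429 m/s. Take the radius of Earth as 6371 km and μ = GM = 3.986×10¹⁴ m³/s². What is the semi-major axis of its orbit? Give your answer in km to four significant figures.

a ≈ 12440 km

r = 6371 + 4495 = 10866 km = 1.087×10⁷ m.
Specific orbital energy ε = v²/2 − μ/r = (6429)²/2 − 3.986×10¹⁴/1.087×10⁷ = -1.602×10⁷ J/kg.
Since ε = −μ/(2a), a = −μ/(2ε) = 1.244×10⁷ m = 12443 km.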